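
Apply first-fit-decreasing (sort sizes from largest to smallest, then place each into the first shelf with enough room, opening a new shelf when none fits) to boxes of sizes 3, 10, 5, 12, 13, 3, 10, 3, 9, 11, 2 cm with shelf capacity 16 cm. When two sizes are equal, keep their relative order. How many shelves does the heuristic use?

Sorted descending: 13, 12, 11, 10, 10, 9, 5, 3, 3, 3, 2.
  13 → shelf 1 (new)  [load 13/16]
  12 → shelf 2 (new)  [load 12/16]
  11 → shelf 3 (new)  [load 11/16]
  10 → shelf 4 (new)  [load 10/16]
  10 → shelf 5 (new)  [load 10/16]
  9 → shelf 6 (new)  [load 9/16]
  5 → shelf 3  [load 16/16]
  3 → shelf 1  [load 16/16]
  3 → shelf 2  [load 15/16]
  3 → shelf 4  [load 13/16]
  2 → shelf 4  [load 15/16]
6 shelves opened.

6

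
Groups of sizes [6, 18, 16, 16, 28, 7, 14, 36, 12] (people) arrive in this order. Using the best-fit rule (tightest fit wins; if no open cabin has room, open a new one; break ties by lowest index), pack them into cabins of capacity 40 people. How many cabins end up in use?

5

  6 → cabin 1 (new)  [load 6/40]
  18 → cabin 1  [load 24/40]
  16 → cabin 1  [load 40/40]
  16 → cabin 2 (new)  [load 16/40]
  28 → cabin 3 (new)  [load 28/40]
  7 → cabin 3  [load 35/40]
  14 → cabin 2  [load 30/40]
  36 → cabin 4 (new)  [load 36/40]
  12 → cabin 5 (new)  [load 12/40]
5 cabins opened.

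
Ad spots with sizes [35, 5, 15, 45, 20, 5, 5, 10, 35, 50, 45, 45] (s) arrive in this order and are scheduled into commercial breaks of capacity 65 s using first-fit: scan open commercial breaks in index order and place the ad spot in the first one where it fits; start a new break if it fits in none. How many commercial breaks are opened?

6

  35 → break 1 (new)  [load 35/65]
  5 → break 1  [load 40/65]
  15 → break 1  [load 55/65]
  45 → break 2 (new)  [load 45/65]
  20 → break 2  [load 65/65]
  5 → break 1  [load 60/65]
  5 → break 1  [load 65/65]
  10 → break 3 (new)  [load 10/65]
  35 → break 3  [load 45/65]
  50 → break 4 (new)  [load 50/65]
  45 → break 5 (new)  [load 45/65]
  45 → break 6 (new)  [load 45/65]
6 commercial breaks opened.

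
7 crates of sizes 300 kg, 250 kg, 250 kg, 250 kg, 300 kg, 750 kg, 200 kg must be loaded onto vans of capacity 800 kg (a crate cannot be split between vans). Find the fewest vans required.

Total = 750 + 300 + 300 + 250 + 250 + 250 + 200 = 2300 kg.
Lower bound: ⌈2300/800⌉ = 3 vans.
A packing using 3 vans:
  van 1: 750 = 750
  van 2: 300 + 300 + 200 = 800
  van 3: 250 + 250 + 250 = 750
This matches the lower bound, so 3 is optimal.

3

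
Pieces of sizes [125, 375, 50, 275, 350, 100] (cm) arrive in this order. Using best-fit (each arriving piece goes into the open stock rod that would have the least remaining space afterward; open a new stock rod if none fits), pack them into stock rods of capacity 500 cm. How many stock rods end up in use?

3

  125 → stock rod 1 (new)  [load 125/500]
  375 → stock rod 1  [load 500/500]
  50 → stock rod 2 (new)  [load 50/500]
  275 → stock rod 2  [load 325/500]
  350 → stock rod 3 (new)  [load 350/500]
  100 → stock rod 3  [load 450/500]
3 stock rods opened.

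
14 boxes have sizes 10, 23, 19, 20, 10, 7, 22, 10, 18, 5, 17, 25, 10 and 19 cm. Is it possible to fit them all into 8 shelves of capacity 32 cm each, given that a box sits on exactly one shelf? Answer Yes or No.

A valid assignment using 8 shelves:
  shelf 1: 25 + 7 = 32
  shelf 2: 23 + 5 = 28
  shelf 3: 22 + 10 = 32
  shelf 4: 20 + 10 = 30
  shelf 5: 19 + 10 = 29
  shelf 6: 19 + 10 = 29
  shelf 7: 18 = 18
  shelf 8: 17 = 17
Every load is within 32 cm, so 8 shelves suffice.

Yes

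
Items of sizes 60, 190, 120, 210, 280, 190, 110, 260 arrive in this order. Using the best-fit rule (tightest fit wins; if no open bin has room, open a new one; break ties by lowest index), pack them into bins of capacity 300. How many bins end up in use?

  60 → bin 1 (new)  [load 60/300]
  190 → bin 1  [load 250/300]
  120 → bin 2 (new)  [load 120/300]
  210 → bin 3 (new)  [load 210/300]
  280 → bin 4 (new)  [load 280/300]
  190 → bin 5 (new)  [load 190/300]
  110 → bin 5  [load 300/300]
  260 → bin 6 (new)  [load 260/300]
6 bins opened.

6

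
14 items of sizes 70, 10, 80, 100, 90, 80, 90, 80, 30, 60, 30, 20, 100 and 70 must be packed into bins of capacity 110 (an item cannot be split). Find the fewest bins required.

Total = 100 + 100 + 90 + 90 + 80 + 80 + 80 + 70 + 70 + 60 + 30 + 30 + 20 + 10 = 910.
Lower bound: ⌈910/110⌉ = 9 bins.
Also, 10 items each exceed 55, and no two of those can share a bin, so at least 10 bins are needed.
A packing using 10 bins:
  bin 1: 100 + 10 = 110
  bin 2: 100 = 100
  bin 3: 90 + 20 = 110
  bin 4: 90 = 90
  bin 5: 80 + 30 = 110
  bin 6: 80 + 30 = 110
  bin 7: 80 = 80
  bin 8: 70 = 70
  bin 9: 70 = 70
  bin 10: 60 = 60
This matches the lower bound, so 10 is optimal.

10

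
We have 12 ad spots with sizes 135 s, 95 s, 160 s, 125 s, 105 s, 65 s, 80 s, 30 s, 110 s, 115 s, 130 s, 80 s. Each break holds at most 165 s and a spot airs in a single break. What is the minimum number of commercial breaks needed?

Total = 160 + 135 + 130 + 125 + 115 + 110 + 105 + 95 + 80 + 80 + 65 + 30 = 1230 s.
Lower bound: ⌈1230/165⌉ = 8 commercial breaks.
A packing using 9 commercial breaks:
  break 1: 160 = 160
  break 2: 135 + 30 = 165
  break 3: 130 = 130
  break 4: 125 = 125
  break 5: 115 = 115
  break 6: 110 = 110
  break 7: 105 = 105
  break 8: 95 + 65 = 160
  break 9: 80 + 80 = 160
No arrangement into 8 commercial breaks stays within capacity, so 9 is optimal.

9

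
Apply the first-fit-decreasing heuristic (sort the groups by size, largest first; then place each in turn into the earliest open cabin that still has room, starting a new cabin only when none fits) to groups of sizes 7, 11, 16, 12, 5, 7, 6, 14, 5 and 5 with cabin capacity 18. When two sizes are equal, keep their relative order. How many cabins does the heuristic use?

6

Sorted descending: 16, 14, 12, 11, 7, 7, 6, 5, 5, 5.
  16 → cabin 1 (new)  [load 16/18]
  14 → cabin 2 (new)  [load 14/18]
  12 → cabin 3 (new)  [load 12/18]
  11 → cabin 4 (new)  [load 11/18]
  7 → cabin 4  [load 18/18]
  7 → cabin 5 (new)  [load 7/18]
  6 → cabin 3  [load 18/18]
  5 → cabin 5  [load 12/18]
  5 → cabin 5  [load 17/18]
  5 → cabin 6 (new)  [load 5/18]
6 cabins opened.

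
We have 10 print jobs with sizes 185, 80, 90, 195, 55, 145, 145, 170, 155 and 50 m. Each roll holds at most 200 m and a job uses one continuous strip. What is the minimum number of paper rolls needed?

7

Total = 195 + 185 + 170 + 155 + 145 + 145 + 90 + 80 + 55 + 50 = 1270 m.
Lower bound: ⌈1270/200⌉ = 7 paper rolls.
A packing using 7 paper rolls:
  roll 1: 195 = 195
  roll 2: 185 = 185
  roll 3: 170 = 170
  roll 4: 155 = 155
  roll 5: 145 + 55 = 200
  roll 6: 145 + 50 = 195
  roll 7: 90 + 80 = 170
This matches the lower bound, so 7 is optimal.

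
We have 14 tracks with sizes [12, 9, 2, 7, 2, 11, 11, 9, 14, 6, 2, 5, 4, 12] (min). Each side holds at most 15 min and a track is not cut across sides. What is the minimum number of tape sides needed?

Total = 14 + 12 + 12 + 11 + 11 + 9 + 9 + 7 + 6 + 5 + 4 + 2 + 2 + 2 = 106 min.
Lower bound: ⌈106/15⌉ = 8 tape sides.
A packing using 8 tape sides:
  side 1: 14 = 14
  side 2: 12 + 2 = 14
  side 3: 12 + 2 = 14
  side 4: 11 + 4 = 15
  side 5: 11 + 2 = 13
  side 6: 9 + 6 = 15
  side 7: 9 + 5 = 14
  side 8: 7 = 7
This matches the lower bound, so 8 is optimal.

8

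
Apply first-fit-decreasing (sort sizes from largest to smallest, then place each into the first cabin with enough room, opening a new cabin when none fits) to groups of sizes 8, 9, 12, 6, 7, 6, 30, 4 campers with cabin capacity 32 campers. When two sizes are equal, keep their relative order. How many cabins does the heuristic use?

Sorted descending: 30, 12, 9, 8, 7, 6, 6, 4.
  30 → cabin 1 (new)  [load 30/32]
  12 → cabin 2 (new)  [load 12/32]
  9 → cabin 2  [load 21/32]
  8 → cabin 2  [load 29/32]
  7 → cabin 3 (new)  [load 7/32]
  6 → cabin 3  [load 13/32]
  6 → cabin 3  [load 19/32]
  4 → cabin 3  [load 23/32]
3 cabins opened.

3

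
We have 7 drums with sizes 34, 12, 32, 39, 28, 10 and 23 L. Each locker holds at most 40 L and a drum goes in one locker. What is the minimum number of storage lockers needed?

Total = 39 + 34 + 32 + 28 + 23 + 12 + 10 = 178 L.
Lower bound: ⌈178/40⌉ = 5 storage lockers.
A packing using 5 storage lockers:
  locker 1: 39 = 39
  locker 2: 34 = 34
  locker 3: 32 = 32
  locker 4: 28 + 12 = 40
  locker 5: 23 + 10 = 33
This matches the lower bound, so 5 is optimal.

5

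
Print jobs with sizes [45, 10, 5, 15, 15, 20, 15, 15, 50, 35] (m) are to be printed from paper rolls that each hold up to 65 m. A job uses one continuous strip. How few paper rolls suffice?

4

Total = 50 + 45 + 35 + 20 + 15 + 15 + 15 + 15 + 10 + 5 = 225 m.
Lower bound: ⌈225/65⌉ = 4 paper rolls.
A packing using 4 paper rolls:
  roll 1: 50 + 15 = 65
  roll 2: 45 + 20 = 65
  roll 3: 35 + 15 + 15 = 65
  roll 4: 15 + 10 + 5 = 30
This matches the lower bound, so 4 is optimal.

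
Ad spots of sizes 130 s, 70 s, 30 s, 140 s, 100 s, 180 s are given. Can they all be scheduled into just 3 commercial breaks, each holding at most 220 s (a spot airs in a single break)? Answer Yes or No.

Total = 650 s; ⌈650/220⌉ = 3.
The bound of 3 does not rule out 3, but exhaustive search shows no assignment into 3 commercial breaks of capacity 220 s exists — the minimum is 4.

No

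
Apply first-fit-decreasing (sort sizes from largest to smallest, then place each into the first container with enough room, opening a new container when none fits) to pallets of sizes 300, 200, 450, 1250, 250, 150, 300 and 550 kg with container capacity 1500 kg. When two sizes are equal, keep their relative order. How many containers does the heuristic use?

Sorted descending: 1250, 550, 450, 300, 300, 250, 200, 150.
  1250 → container 1 (new)  [load 1250/1500]
  550 → container 2 (new)  [load 550/1500]
  450 → container 2  [load 1000/1500]
  300 → container 2  [load 1300/1500]
  300 → container 3 (new)  [load 300/1500]
  250 → container 1  [load 1500/1500]
  200 → container 2  [load 1500/1500]
  150 → container 3  [load 450/1500]
3 containers opened.

3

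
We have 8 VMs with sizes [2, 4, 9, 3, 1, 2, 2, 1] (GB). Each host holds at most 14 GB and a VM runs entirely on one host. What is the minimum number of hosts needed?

Total = 9 + 4 + 3 + 2 + 2 + 2 + 1 + 1 = 24 GB.
Lower bound: ⌈24/14⌉ = 2 hosts.
A packing using 2 hosts:
  host 1: 9 + 4 + 1 = 14
  host 2: 3 + 2 + 2 + 2 + 1 = 10
This matches the lower bound, so 2 is optimal.

2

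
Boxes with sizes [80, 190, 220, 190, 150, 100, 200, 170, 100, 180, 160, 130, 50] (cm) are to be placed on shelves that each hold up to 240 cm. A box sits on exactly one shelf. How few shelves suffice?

10

Total = 220 + 200 + 190 + 190 + 180 + 170 + 160 + 150 + 130 + 100 + 100 + 80 + 50 = 1920 cm.
Lower bound: ⌈1920/240⌉ = 8 shelves.
Also, 9 boxes each exceed 120 cm, and no two of those can share a shelf, so at least 9 shelves are needed.
A packing using 10 shelves:
  shelf 1: 220 = 220
  shelf 2: 200 = 200
  shelf 3: 190 + 50 = 240
  shelf 4: 190 = 190
  shelf 5: 180 = 180
  shelf 6: 170 = 170
  shelf 7: 160 + 80 = 240
  shelf 8: 150 = 150
  shelf 9: 130 + 100 = 230
  shelf 10: 100 = 100
No arrangement into 9 shelves stays within capacity, so 10 is optimal.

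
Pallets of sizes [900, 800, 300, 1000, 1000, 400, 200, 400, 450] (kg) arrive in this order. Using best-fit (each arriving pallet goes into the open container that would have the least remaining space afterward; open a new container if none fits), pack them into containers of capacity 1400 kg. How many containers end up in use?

4

  900 → container 1 (new)  [load 900/1400]
  800 → container 2 (new)  [load 800/1400]
  300 → container 1  [load 1200/1400]
  1000 → container 3 (new)  [load 1000/1400]
  1000 → container 4 (new)  [load 1000/1400]
  400 → container 3  [load 1400/1400]
  200 → container 1  [load 1400/1400]
  400 → container 4  [load 1400/1400]
  450 → container 2  [load 1250/1400]
4 containers opened.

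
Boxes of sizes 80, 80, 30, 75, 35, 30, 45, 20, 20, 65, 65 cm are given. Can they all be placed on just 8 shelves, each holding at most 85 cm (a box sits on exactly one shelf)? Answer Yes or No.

Yes

A valid assignment using 7 shelves:
  shelf 1: 80 = 80
  shelf 2: 80 = 80
  shelf 3: 75 = 75
  shelf 4: 65 + 20 = 85
  shelf 5: 65 + 20 = 85
  shelf 6: 45 + 35 = 80
  shelf 7: 30 + 30 = 60
That uses only 7 ≤ 8, so 8 shelves are enough.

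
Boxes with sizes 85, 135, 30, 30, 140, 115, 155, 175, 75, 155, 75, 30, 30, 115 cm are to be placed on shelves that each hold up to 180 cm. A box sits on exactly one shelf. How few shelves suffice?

Total = 175 + 155 + 155 + 140 + 135 + 115 + 115 + 85 + 75 + 75 + 30 + 30 + 30 + 30 = 1345 cm.
Lower bound: ⌈1345/180⌉ = 8 shelves.
A packing using 9 shelves:
  shelf 1: 175 = 175
  shelf 2: 155 = 155
  shelf 3: 155 = 155
  shelf 4: 140 + 30 = 170
  shelf 5: 135 + 30 = 165
  shelf 6: 115 + 30 + 30 = 175
  shelf 7: 115 = 115
  shelf 8: 85 + 75 = 160
  shelf 9: 75 = 75
No arrangement into 8 shelves stays within capacity, so 9 is optimal.

9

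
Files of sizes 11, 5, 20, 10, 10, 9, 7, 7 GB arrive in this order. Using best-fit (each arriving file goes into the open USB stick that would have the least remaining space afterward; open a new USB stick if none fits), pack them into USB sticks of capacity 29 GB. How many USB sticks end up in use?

3

  11 → USB stick 1 (new)  [load 11/29]
  5 → USB stick 1  [load 16/29]
  20 → USB stick 2 (new)  [load 20/29]
  10 → USB stick 1  [load 26/29]
  10 → USB stick 3 (new)  [load 10/29]
  9 → USB stick 2  [load 29/29]
  7 → USB stick 3  [load 17/29]
  7 → USB stick 3  [load 24/29]
3 USB sticks opened.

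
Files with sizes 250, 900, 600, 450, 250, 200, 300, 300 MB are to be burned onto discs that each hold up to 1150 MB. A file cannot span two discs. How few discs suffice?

Total = 900 + 600 + 450 + 300 + 300 + 250 + 250 + 200 = 3250 MB.
Lower bound: ⌈3250/1150⌉ = 3 discs.
A packing using 3 discs:
  disc 1: 900 + 250 = 1150
  disc 2: 600 + 450 = 1050
  disc 3: 300 + 300 + 250 + 200 = 1050
This matches the lower bound, so 3 is optimal.

3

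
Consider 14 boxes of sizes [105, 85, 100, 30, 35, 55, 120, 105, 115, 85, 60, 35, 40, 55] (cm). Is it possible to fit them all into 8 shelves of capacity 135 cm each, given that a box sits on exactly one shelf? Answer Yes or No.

Total = 1025 cm; ⌈1025/135⌉ = 8.
The bound of 8 does not rule out 8, but exhaustive search shows no assignment into 8 shelves of capacity 135 cm exists — the minimum is 9.

No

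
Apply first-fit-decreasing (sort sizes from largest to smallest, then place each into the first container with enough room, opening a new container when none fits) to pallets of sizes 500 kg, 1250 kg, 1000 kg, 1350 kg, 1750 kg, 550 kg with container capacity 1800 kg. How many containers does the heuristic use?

4

Sorted descending: 1750, 1350, 1250, 1000, 550, 500.
  1750 → container 1 (new)  [load 1750/1800]
  1350 → container 2 (new)  [load 1350/1800]
  1250 → container 3 (new)  [load 1250/1800]
  1000 → container 4 (new)  [load 1000/1800]
  550 → container 3  [load 1800/1800]
  500 → container 4  [load 1500/1800]
4 containers opened.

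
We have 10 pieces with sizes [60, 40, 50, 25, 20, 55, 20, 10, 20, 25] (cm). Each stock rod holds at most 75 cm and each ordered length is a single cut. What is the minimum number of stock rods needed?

5

Total = 60 + 55 + 50 + 40 + 25 + 25 + 20 + 20 + 20 + 10 = 325 cm.
Lower bound: ⌈325/75⌉ = 5 stock rods.
A packing using 5 stock rods:
  stock rod 1: 60 + 10 = 70
  stock rod 2: 55 + 20 = 75
  stock rod 3: 50 + 25 = 75
  stock rod 4: 40 + 25 = 65
  stock rod 5: 20 + 20 = 40
This matches the lower bound, so 5 is optimal.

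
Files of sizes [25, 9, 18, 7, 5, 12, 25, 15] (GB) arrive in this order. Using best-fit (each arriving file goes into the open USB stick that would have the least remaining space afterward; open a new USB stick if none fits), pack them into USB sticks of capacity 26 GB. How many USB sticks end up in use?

  25 → USB stick 1 (new)  [load 25/26]
  9 → USB stick 2 (new)  [load 9/26]
  18 → USB stick 3 (new)  [load 18/26]
  7 → USB stick 3  [load 25/26]
  5 → USB stick 2  [load 14/26]
  12 → USB stick 2  [load 26/26]
  25 → USB stick 4 (new)  [load 25/26]
  15 → USB stick 5 (new)  [load 15/26]
5 USB sticks opened.

5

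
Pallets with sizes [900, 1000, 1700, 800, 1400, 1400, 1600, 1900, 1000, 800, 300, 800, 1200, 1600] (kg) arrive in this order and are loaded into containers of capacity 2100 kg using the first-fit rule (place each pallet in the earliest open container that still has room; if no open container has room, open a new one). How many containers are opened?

  900 → container 1 (new)  [load 900/2100]
  1000 → container 1  [load 1900/2100]
  1700 → container 2 (new)  [load 1700/2100]
  800 → container 3 (new)  [load 800/2100]
  1400 → container 4 (new)  [load 1400/2100]
  1400 → container 5 (new)  [load 1400/2100]
  1600 → container 6 (new)  [load 1600/2100]
  1900 → container 7 (new)  [load 1900/2100]
  1000 → container 3  [load 1800/2100]
  800 → container 8 (new)  [load 800/2100]
  300 → container 2  [load 2000/2100]
  800 → container 8  [load 1600/2100]
  1200 → container 9 (new)  [load 1200/2100]
  1600 → container 10 (new)  [load 1600/2100]
10 containers opened.

10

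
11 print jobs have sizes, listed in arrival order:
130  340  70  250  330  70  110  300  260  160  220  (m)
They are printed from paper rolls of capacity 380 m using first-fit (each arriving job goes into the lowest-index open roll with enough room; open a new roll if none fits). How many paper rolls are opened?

7

  130 → roll 1 (new)  [load 130/380]
  340 → roll 2 (new)  [load 340/380]
  70 → roll 1  [load 200/380]
  250 → roll 3 (new)  [load 250/380]
  330 → roll 4 (new)  [load 330/380]
  70 → roll 1  [load 270/380]
  110 → roll 1  [load 380/380]
  300 → roll 5 (new)  [load 300/380]
  260 → roll 6 (new)  [load 260/380]
  160 → roll 7 (new)  [load 160/380]
  220 → roll 7  [load 380/380]
7 paper rolls opened.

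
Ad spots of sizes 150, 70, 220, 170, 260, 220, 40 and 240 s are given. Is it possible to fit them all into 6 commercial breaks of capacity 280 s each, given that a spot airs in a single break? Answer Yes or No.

A valid assignment using 6 commercial breaks:
  break 1: 260 = 260
  break 2: 240 + 40 = 280
  break 3: 220 = 220
  break 4: 220 = 220
  break 5: 170 + 70 = 240
  break 6: 150 = 150
Every load is within 280 s, so 6 commercial breaks suffice.

Yes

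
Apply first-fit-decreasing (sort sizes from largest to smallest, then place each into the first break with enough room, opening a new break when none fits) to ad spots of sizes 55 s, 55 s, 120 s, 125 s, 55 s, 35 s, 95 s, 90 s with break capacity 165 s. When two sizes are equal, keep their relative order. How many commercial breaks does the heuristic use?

Sorted descending: 125, 120, 95, 90, 55, 55, 55, 35.
  125 → break 1 (new)  [load 125/165]
  120 → break 2 (new)  [load 120/165]
  95 → break 3 (new)  [load 95/165]
  90 → break 4 (new)  [load 90/165]
  55 → break 3  [load 150/165]
  55 → break 4  [load 145/165]
  55 → break 5 (new)  [load 55/165]
  35 → break 1  [load 160/165]
5 commercial breaks opened.

5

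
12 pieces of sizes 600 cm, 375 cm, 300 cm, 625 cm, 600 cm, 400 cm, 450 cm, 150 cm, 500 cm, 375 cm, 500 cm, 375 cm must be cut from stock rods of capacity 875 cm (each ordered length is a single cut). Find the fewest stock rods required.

Total = 625 + 600 + 600 + 500 + 500 + 450 + 400 + 375 + 375 + 375 + 300 + 150 = 5250 cm.
Lower bound: ⌈5250/875⌉ = 6 stock rods.
A packing using 7 stock rods:
  stock rod 1: 625 + 150 = 775
  stock rod 2: 600 = 600
  stock rod 3: 600 = 600
  stock rod 4: 500 + 375 = 875
  stock rod 5: 500 + 375 = 875
  stock rod 6: 450 + 400 = 850
  stock rod 7: 375 + 300 = 675
No arrangement into 6 stock rods stays within capacity, so 7 is optimal.

7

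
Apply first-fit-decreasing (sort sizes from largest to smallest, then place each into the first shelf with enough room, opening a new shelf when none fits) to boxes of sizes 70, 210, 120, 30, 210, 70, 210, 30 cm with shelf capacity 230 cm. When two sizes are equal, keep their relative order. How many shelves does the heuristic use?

Sorted descending: 210, 210, 210, 120, 70, 70, 30, 30.
  210 → shelf 1 (new)  [load 210/230]
  210 → shelf 2 (new)  [load 210/230]
  210 → shelf 3 (new)  [load 210/230]
  120 → shelf 4 (new)  [load 120/230]
  70 → shelf 4  [load 190/230]
  70 → shelf 5 (new)  [load 70/230]
  30 → shelf 4  [load 220/230]
  30 → shelf 5  [load 100/230]
5 shelves opened.

5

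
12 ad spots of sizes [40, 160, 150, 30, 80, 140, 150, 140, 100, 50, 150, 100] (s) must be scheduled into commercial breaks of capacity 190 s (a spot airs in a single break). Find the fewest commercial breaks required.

8

Total = 160 + 150 + 150 + 150 + 140 + 140 + 100 + 100 + 80 + 50 + 40 + 30 = 1290 s.
Lower bound: ⌈1290/190⌉ = 7 commercial breaks.
Also, 8 ad spots each exceed 95 s, and no two of those can share a break, so at least 8 commercial breaks are needed.
A packing using 8 commercial breaks:
  break 1: 160 + 30 = 190
  break 2: 150 + 40 = 190
  break 3: 150 = 150
  break 4: 150 = 150
  break 5: 140 + 50 = 190
  break 6: 140 = 140
  break 7: 100 + 80 = 180
  break 8: 100 = 100
This matches the lower bound, so 8 is optimal.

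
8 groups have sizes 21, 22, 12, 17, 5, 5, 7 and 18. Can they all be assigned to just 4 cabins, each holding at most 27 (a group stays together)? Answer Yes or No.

Total = 107; ⌈107/27⌉ = 4.
The bound of 4 does not rule out 4, but exhaustive search shows no assignment into 4 cabins of capacity 27 exists — the minimum is 5.

No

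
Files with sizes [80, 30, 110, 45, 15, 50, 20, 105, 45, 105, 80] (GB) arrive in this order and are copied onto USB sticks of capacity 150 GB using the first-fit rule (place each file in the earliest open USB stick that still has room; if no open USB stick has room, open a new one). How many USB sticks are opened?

  80 → USB stick 1 (new)  [load 80/150]
  30 → USB stick 1  [load 110/150]
  110 → USB stick 2 (new)  [load 110/150]
  45 → USB stick 3 (new)  [load 45/150]
  15 → USB stick 1  [load 125/150]
  50 → USB stick 3  [load 95/150]
  20 → USB stick 1  [load 145/150]
  105 → USB stick 4 (new)  [load 105/150]
  45 → USB stick 3  [load 140/150]
  105 → USB stick 5 (new)  [load 105/150]
  80 → USB stick 6 (new)  [load 80/150]
6 USB sticks opened.

6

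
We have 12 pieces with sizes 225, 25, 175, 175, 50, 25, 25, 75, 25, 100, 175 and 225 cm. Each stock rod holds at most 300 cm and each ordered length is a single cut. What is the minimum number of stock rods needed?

5

Total = 225 + 225 + 175 + 175 + 175 + 100 + 75 + 50 + 25 + 25 + 25 + 25 = 1300 cm.
Lower bound: ⌈1300/300⌉ = 5 stock rods.
A packing using 5 stock rods:
  stock rod 1: 225 + 75 = 300
  stock rod 2: 225 + 50 + 25 = 300
  stock rod 3: 175 + 100 + 25 = 300
  stock rod 4: 175 + 25 + 25 = 225
  stock rod 5: 175 = 175
This matches the lower bound, so 5 is optimal.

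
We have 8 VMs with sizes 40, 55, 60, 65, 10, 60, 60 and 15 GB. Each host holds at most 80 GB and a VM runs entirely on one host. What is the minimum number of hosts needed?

6

Total = 65 + 60 + 60 + 60 + 55 + 40 + 15 + 10 = 365 GB.
Lower bound: ⌈365/80⌉ = 5 hosts.
A packing using 6 hosts:
  host 1: 65 + 15 = 80
  host 2: 60 + 10 = 70
  host 3: 60 = 60
  host 4: 60 = 60
  host 5: 55 = 55
  host 6: 40 = 40
No arrangement into 5 hosts stays within capacity, so 6 is optimal.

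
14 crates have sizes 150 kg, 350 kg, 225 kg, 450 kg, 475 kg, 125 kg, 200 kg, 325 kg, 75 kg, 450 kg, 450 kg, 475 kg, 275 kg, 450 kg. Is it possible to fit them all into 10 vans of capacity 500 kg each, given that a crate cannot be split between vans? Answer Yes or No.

A valid assignment using 10 vans:
  van 1: 475 = 475
  van 2: 475 = 475
  van 3: 450 = 450
  van 4: 450 = 450
  van 5: 450 = 450
  van 6: 450 = 450
  van 7: 350 + 150 = 500
  van 8: 325 + 125 = 450
  van 9: 275 + 225 = 500
  van 10: 200 + 75 = 275
Every load is within 500 kg, so 10 vans suffice.

Yes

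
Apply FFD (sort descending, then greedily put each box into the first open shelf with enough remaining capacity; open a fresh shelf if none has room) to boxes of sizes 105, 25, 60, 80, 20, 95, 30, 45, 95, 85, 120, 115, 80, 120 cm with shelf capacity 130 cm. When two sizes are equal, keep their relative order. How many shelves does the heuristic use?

10

Sorted descending: 120, 120, 115, 105, 95, 95, 85, 80, 80, 60, 45, 30, 25, 20.
  120 → shelf 1 (new)  [load 120/130]
  120 → shelf 2 (new)  [load 120/130]
  115 → shelf 3 (new)  [load 115/130]
  105 → shelf 4 (new)  [load 105/130]
  95 → shelf 5 (new)  [load 95/130]
  95 → shelf 6 (new)  [load 95/130]
  85 → shelf 7 (new)  [load 85/130]
  80 → shelf 8 (new)  [load 80/130]
  80 → shelf 9 (new)  [load 80/130]
  60 → shelf 10 (new)  [load 60/130]
  45 → shelf 7  [load 130/130]
  30 → shelf 5  [load 125/130]
  25 → shelf 4  [load 130/130]
  20 → shelf 6  [load 115/130]
10 shelves opened.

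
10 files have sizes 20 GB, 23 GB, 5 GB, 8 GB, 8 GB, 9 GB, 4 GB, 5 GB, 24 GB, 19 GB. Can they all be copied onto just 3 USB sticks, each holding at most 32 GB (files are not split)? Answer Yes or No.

Total = 125 GB; ⌈125/32⌉ = 4.
At least 4 USB sticks are required, but only 3 are allowed.

No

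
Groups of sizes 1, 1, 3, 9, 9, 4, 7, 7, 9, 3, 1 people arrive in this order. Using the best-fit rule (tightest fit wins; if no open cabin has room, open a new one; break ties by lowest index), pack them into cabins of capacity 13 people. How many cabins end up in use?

  1 → cabin 1 (new)  [load 1/13]
  1 → cabin 1  [load 2/13]
  3 → cabin 1  [load 5/13]
  9 → cabin 2 (new)  [load 9/13]
  9 → cabin 3 (new)  [load 9/13]
  4 → cabin 2  [load 13/13]
  7 → cabin 1  [load 12/13]
  7 → cabin 4 (new)  [load 7/13]
  9 → cabin 5 (new)  [load 9/13]
  3 → cabin 3  [load 12/13]
  1 → cabin 1  [load 13/13]
5 cabins opened.

5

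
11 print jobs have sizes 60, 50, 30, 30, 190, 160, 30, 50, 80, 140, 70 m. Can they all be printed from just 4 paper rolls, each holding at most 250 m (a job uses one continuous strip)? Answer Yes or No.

Yes

A valid assignment using 4 paper rolls:
  roll 1: 190 + 60 = 250
  roll 2: 160 + 80 = 240
  roll 3: 140 + 70 + 30 = 240
  roll 4: 50 + 50 + 30 + 30 = 160
Every load is within 250 m, so 4 paper rolls suffice.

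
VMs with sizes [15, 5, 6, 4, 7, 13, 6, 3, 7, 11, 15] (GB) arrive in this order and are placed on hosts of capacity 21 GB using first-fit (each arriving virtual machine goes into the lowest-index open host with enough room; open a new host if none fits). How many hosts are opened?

5

  15 → host 1 (new)  [load 15/21]
  5 → host 1  [load 20/21]
  6 → host 2 (new)  [load 6/21]
  4 → host 2  [load 10/21]
  7 → host 2  [load 17/21]
  13 → host 3 (new)  [load 13/21]
  6 → host 3  [load 19/21]
  3 → host 2  [load 20/21]
  7 → host 4 (new)  [load 7/21]
  11 → host 4  [load 18/21]
  15 → host 5 (new)  [load 15/21]
5 hosts opened.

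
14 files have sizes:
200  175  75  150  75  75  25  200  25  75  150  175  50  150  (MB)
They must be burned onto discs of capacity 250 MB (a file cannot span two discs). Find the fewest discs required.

Total = 200 + 200 + 175 + 175 + 150 + 150 + 150 + 75 + 75 + 75 + 75 + 50 + 25 + 25 = 1600 MB.
Lower bound: ⌈1600/250⌉ = 7 discs.
A packing using 7 discs:
  disc 1: 200 + 50 = 250
  disc 2: 200 + 25 + 25 = 250
  disc 3: 175 + 75 = 250
  disc 4: 175 + 75 = 250
  disc 5: 150 + 75 = 225
  disc 6: 150 + 75 = 225
  disc 7: 150 = 150
This matches the lower bound, so 7 is optimal.

7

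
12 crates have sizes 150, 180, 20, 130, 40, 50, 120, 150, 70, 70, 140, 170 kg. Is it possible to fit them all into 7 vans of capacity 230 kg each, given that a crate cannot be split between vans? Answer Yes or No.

A valid assignment using 7 vans:
  van 1: 180 + 50 = 230
  van 2: 170 + 40 + 20 = 230
  van 3: 150 + 70 = 220
  van 4: 150 + 70 = 220
  van 5: 140 = 140
  van 6: 130 = 130
  van 7: 120 = 120
Every load is within 230 kg, so 7 vans suffice.

Yes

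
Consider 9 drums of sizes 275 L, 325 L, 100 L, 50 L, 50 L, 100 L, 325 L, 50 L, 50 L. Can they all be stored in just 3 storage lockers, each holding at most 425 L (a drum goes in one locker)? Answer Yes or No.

Total = 1325 L; ⌈1325/425⌉ = 4.
At least 4 storage lockers are required, but only 3 are allowed.

No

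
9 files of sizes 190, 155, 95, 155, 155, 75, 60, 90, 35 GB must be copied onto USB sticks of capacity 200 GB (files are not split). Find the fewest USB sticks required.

Total = 190 + 155 + 155 + 155 + 95 + 90 + 75 + 60 + 35 = 1010 GB.
Lower bound: ⌈1010/200⌉ = 6 USB sticks.
A packing using 6 USB sticks:
  USB stick 1: 190 = 190
  USB stick 2: 155 + 35 = 190
  USB stick 3: 155 = 155
  USB stick 4: 155 = 155
  USB stick 5: 95 + 90 = 185
  USB stick 6: 75 + 60 = 135
This matches the lower bound, so 6 is optimal.

6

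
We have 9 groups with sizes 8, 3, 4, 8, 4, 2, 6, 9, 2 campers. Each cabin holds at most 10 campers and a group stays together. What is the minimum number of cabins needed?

Total = 9 + 8 + 8 + 6 + 4 + 4 + 3 + 2 + 2 = 46 campers.
Lower bound: ⌈46/10⌉ = 5 cabins.
A packing using 5 cabins:
  cabin 1: 9 = 9
  cabin 2: 8 + 2 = 10
  cabin 3: 8 + 2 = 10
  cabin 4: 6 + 4 = 10
  cabin 5: 4 + 3 = 7
This matches the lower bound, so 5 is optimal.

5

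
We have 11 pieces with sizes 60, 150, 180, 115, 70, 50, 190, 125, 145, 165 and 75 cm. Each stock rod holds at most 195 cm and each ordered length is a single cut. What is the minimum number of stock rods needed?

8

Total = 190 + 180 + 165 + 150 + 145 + 125 + 115 + 75 + 70 + 60 + 50 = 1325 cm.
Lower bound: ⌈1325/195⌉ = 7 stock rods.
A packing using 8 stock rods:
  stock rod 1: 190 = 190
  stock rod 2: 180 = 180
  stock rod 3: 165 = 165
  stock rod 4: 150 = 150
  stock rod 5: 145 + 50 = 195
  stock rod 6: 125 + 70 = 195
  stock rod 7: 115 + 75 = 190
  stock rod 8: 60 = 60
No arrangement into 7 stock rods stays within capacity, so 8 is optimal.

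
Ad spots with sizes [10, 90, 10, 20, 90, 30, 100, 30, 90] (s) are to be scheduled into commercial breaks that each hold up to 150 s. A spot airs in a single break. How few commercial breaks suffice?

4

Total = 100 + 90 + 90 + 90 + 30 + 30 + 20 + 10 + 10 = 470 s.
Lower bound: ⌈470/150⌉ = 4 commercial breaks.
A packing using 4 commercial breaks:
  break 1: 100 + 30 + 20 = 150
  break 2: 90 + 30 + 10 + 10 = 140
  break 3: 90 = 90
  break 4: 90 = 90
This matches the lower bound, so 4 is optimal.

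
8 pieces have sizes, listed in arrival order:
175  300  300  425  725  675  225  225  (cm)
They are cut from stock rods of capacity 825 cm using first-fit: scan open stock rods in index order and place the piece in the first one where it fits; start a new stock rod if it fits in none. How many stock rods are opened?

5

  175 → stock rod 1 (new)  [load 175/825]
  300 → stock rod 1  [load 475/825]
  300 → stock rod 1  [load 775/825]
  425 → stock rod 2 (new)  [load 425/825]
  725 → stock rod 3 (new)  [load 725/825]
  675 → stock rod 4 (new)  [load 675/825]
  225 → stock rod 2  [load 650/825]
  225 → stock rod 5 (new)  [load 225/825]
5 stock rods opened.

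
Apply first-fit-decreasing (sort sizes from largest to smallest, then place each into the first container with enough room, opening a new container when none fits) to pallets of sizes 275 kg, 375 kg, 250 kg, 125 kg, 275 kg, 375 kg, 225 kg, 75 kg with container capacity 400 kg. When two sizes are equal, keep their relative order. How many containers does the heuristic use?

6

Sorted descending: 375, 375, 275, 275, 250, 225, 125, 75.
  375 → container 1 (new)  [load 375/400]
  375 → container 2 (new)  [load 375/400]
  275 → container 3 (new)  [load 275/400]
  275 → container 4 (new)  [load 275/400]
  250 → container 5 (new)  [load 250/400]
  225 → container 6 (new)  [load 225/400]
  125 → container 3  [load 400/400]
  75 → container 4  [load 350/400]
6 containers opened.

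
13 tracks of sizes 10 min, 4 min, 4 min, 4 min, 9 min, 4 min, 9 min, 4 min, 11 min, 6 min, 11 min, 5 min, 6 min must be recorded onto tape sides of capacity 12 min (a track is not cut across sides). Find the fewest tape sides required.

Total = 11 + 11 + 10 + 9 + 9 + 6 + 6 + 5 + 4 + 4 + 4 + 4 + 4 = 87 min.
Lower bound: ⌈87/12⌉ = 8 tape sides.
A packing using 9 tape sides:
  side 1: 11 = 11
  side 2: 11 = 11
  side 3: 10 = 10
  side 4: 9 = 9
  side 5: 9 = 9
  side 6: 6 + 6 = 12
  side 7: 5 + 4 = 9
  side 8: 4 + 4 + 4 = 12
  side 9: 4 = 4
No arrangement into 8 tape sides stays within capacity, so 9 is optimal.

9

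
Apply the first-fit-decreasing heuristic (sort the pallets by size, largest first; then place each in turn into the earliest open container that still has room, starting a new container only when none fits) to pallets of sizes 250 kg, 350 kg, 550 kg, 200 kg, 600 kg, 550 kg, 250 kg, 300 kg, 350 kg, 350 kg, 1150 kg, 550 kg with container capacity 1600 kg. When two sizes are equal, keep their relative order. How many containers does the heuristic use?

Sorted descending: 1150, 600, 550, 550, 550, 350, 350, 350, 300, 250, 250, 200.
  1150 → container 1 (new)  [load 1150/1600]
  600 → container 2 (new)  [load 600/1600]
  550 → container 2  [load 1150/1600]
  550 → container 3 (new)  [load 550/1600]
  550 → container 3  [load 1100/1600]
  350 → container 1  [load 1500/1600]
  350 → container 2  [load 1500/1600]
  350 → container 3  [load 1450/1600]
  300 → container 4 (new)  [load 300/1600]
  250 → container 4  [load 550/1600]
  250 → container 4  [load 800/1600]
  200 → container 4  [load 1000/1600]
4 containers opened.

4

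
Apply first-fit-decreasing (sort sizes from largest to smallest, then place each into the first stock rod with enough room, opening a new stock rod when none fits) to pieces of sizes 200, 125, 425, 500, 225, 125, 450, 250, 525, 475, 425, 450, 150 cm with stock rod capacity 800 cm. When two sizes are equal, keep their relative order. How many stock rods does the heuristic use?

7

Sorted descending: 525, 500, 475, 450, 450, 425, 425, 250, 225, 200, 150, 125, 125.
  525 → stock rod 1 (new)  [load 525/800]
  500 → stock rod 2 (new)  [load 500/800]
  475 → stock rod 3 (new)  [load 475/800]
  450 → stock rod 4 (new)  [load 450/800]
  450 → stock rod 5 (new)  [load 450/800]
  425 → stock rod 6 (new)  [load 425/800]
  425 → stock rod 7 (new)  [load 425/800]
  250 → stock rod 1  [load 775/800]
  225 → stock rod 2  [load 725/800]
  200 → stock rod 3  [load 675/800]
  150 → stock rod 4  [load 600/800]
  125 → stock rod 3  [load 800/800]
  125 → stock rod 4  [load 725/800]
7 stock rods opened.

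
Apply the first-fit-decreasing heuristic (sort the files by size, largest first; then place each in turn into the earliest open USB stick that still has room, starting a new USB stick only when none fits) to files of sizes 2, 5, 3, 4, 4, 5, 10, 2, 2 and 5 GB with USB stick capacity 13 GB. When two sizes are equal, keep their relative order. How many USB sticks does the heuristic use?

Sorted descending: 10, 5, 5, 5, 4, 4, 3, 2, 2, 2.
  10 → USB stick 1 (new)  [load 10/13]
  5 → USB stick 2 (new)  [load 5/13]
  5 → USB stick 2  [load 10/13]
  5 → USB stick 3 (new)  [load 5/13]
  4 → USB stick 3  [load 9/13]
  4 → USB stick 3  [load 13/13]
  3 → USB stick 1  [load 13/13]
  2 → USB stick 2  [load 12/13]
  2 → USB stick 4 (new)  [load 2/13]
  2 → USB stick 4  [load 4/13]
4 USB sticks opened.

4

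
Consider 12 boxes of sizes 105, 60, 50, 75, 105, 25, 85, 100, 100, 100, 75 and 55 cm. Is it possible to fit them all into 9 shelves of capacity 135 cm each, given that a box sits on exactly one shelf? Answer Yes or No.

A valid assignment using 8 shelves:
  shelf 1: 105 + 25 = 130
  shelf 2: 105 = 105
  shelf 3: 100 = 100
  shelf 4: 100 = 100
  shelf 5: 100 = 100
  shelf 6: 85 + 50 = 135
  shelf 7: 75 + 60 = 135
  shelf 8: 75 + 55 = 130
That uses only 8 ≤ 9, so 9 shelves are enough.

Yes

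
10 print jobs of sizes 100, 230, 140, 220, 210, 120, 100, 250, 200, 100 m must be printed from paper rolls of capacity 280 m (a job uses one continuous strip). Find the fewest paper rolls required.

Total = 250 + 230 + 220 + 210 + 200 + 140 + 120 + 100 + 100 + 100 = 1670 m.
Lower bound: ⌈1670/280⌉ = 6 paper rolls.
A packing using 8 paper rolls:
  roll 1: 250 = 250
  roll 2: 230 = 230
  roll 3: 220 = 220
  roll 4: 210 = 210
  roll 5: 200 = 200
  roll 6: 140 + 120 = 260
  roll 7: 100 + 100 = 200
  roll 8: 100 = 100
No arrangement into 7 paper rolls stays within capacity, so 8 is optimal.

8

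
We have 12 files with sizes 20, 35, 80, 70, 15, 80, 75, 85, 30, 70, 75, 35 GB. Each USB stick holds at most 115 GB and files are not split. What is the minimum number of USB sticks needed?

7

Total = 85 + 80 + 80 + 75 + 75 + 70 + 70 + 35 + 35 + 30 + 20 + 15 = 670 GB.
Lower bound: ⌈670/115⌉ = 6 USB sticks.
Also, 7 files each exceed 115/2 GB, and no two of those can share a USB stick, so at least 7 USB sticks are needed.
A packing using 7 USB sticks:
  USB stick 1: 85 + 30 = 115
  USB stick 2: 80 + 35 = 115
  USB stick 3: 80 + 35 = 115
  USB stick 4: 75 + 20 + 15 = 110
  USB stick 5: 75 = 75
  USB stick 6: 70 = 70
  USB stick 7: 70 = 70
This matches the lower bound, so 7 is optimal.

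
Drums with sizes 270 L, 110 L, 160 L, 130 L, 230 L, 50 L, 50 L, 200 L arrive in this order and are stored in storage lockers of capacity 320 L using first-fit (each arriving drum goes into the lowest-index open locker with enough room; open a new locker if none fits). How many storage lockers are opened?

  270 → locker 1 (new)  [load 270/320]
  110 → locker 2 (new)  [load 110/320]
  160 → locker 2  [load 270/320]
  130 → locker 3 (new)  [load 130/320]
  230 → locker 4 (new)  [load 230/320]
  50 → locker 1  [load 320/320]
  50 → locker 2  [load 320/320]
  200 → locker 5 (new)  [load 200/320]
5 storage lockers opened.

5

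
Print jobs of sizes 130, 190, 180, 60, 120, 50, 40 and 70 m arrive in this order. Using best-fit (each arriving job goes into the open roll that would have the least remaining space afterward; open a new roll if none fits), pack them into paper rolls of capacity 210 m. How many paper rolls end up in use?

  130 → roll 1 (new)  [load 130/210]
  190 → roll 2 (new)  [load 190/210]
  180 → roll 3 (new)  [load 180/210]
  60 → roll 1  [load 190/210]
  120 → roll 4 (new)  [load 120/210]
  50 → roll 4  [load 170/210]
  40 → roll 4  [load 210/210]
  70 → roll 5 (new)  [load 70/210]
5 paper rolls opened.

5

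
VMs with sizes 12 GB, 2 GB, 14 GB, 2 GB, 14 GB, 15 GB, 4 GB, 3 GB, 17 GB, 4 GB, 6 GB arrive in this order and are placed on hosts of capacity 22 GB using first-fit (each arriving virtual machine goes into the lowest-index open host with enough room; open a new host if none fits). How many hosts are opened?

5

  12 → host 1 (new)  [load 12/22]
  2 → host 1  [load 14/22]
  14 → host 2 (new)  [load 14/22]
  2 → host 1  [load 16/22]
  14 → host 3 (new)  [load 14/22]
  15 → host 4 (new)  [load 15/22]
  4 → host 1  [load 20/22]
  3 → host 2  [load 17/22]
  17 → host 5 (new)  [load 17/22]
  4 → host 2  [load 21/22]
  6 → host 3  [load 20/22]
5 hosts opened.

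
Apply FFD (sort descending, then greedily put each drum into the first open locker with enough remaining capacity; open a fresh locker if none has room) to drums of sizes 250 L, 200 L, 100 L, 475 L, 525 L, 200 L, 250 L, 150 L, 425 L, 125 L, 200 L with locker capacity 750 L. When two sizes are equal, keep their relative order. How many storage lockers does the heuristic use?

5

Sorted descending: 525, 475, 425, 250, 250, 200, 200, 200, 150, 125, 100.
  525 → locker 1 (new)  [load 525/750]
  475 → locker 2 (new)  [load 475/750]
  425 → locker 3 (new)  [load 425/750]
  250 → locker 2  [load 725/750]
  250 → locker 3  [load 675/750]
  200 → locker 1  [load 725/750]
  200 → locker 4 (new)  [load 200/750]
  200 → locker 4  [load 400/750]
  150 → locker 4  [load 550/750]
  125 → locker 4  [load 675/750]
  100 → locker 5 (new)  [load 100/750]
5 storage lockers opened.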